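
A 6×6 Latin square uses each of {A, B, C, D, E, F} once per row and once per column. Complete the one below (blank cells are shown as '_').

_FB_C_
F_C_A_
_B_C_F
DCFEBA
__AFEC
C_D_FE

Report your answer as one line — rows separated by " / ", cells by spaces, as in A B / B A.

E F B A C D / F E C D A B / A B E C D F / D C F E B A / B D A F E C / C A D B F E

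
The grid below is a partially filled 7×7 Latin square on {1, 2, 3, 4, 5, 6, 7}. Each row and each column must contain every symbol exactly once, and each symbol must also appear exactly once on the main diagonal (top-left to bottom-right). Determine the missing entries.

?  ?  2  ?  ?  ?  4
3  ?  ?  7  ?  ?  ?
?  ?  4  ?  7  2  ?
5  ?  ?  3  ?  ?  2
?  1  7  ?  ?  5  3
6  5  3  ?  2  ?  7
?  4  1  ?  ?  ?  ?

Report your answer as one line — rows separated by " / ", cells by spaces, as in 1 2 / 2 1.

7 6 2 1 5 3 4 / 3 2 5 7 4 6 1 / 1 3 4 5 7 2 6 / 5 7 6 3 1 4 2 / 4 1 7 2 6 5 3 / 6 5 3 4 2 1 7 / 2 4 1 6 3 7 5

(r3,c1): row 3 has {2,4,7}; column 1 has {3,5,6}, so it must be 1.
(r4,c3): row 4 has {2,3,5}; column 3 has {1,2,3,4,7}, so it must be 6.
(r5,c5): row 5 has {1,3,5,7}; column 5 has {2,7}; the diagonal has {3,4}, so it must be 6.
(r6,c6): row 6 has {2,3,5,6,7}; column 6 has {2,5}; the diagonal has {3,4,6}, so it must be 1.
(r7,c7): row 7 has {1,4}; column 7 has {2,3,4,7}; the diagonal has {1,3,4,6}, so it must be 5.
(r1,c1): row 1 has {2,4}; column 1 has {1,3,5,6}; the diagonal has {1,3,4,5,6}, so it must be 7.
(r2,c2): row 2 has {3,7}; column 2 has {1,4,5}; the diagonal has {1,3,4,5,6,7}, so it must be 2.
(r2,c3): row 2 has {2,3,7}; column 3 has {1,2,3,4,6,7}, so it must be 5.
(r3,c7): row 3 has {1,2,4,7}; column 7 has {2,3,4,5,7}, so it must be 6.
(r4,c2): row 4 has {2,3,5,6}; column 2 has {1,2,4,5}, so it must be 7.
(r4,c6): row 4 has {2,3,5,6,7}; column 6 has {1,2,5}, so it must be 4.
(r6,c4): row 6 has {1,2,3,5,6,7}; column 4 has {3,7}, so it must be 4.
(r7,c1): row 7 has {1,4,5}; column 1 has {1,3,5,6,7}, so it must be 2.
(r7,c4): row 7 has {1,2,4,5}; column 4 has {3,4,7}, so it must be 6.
(r7,c5): row 7 has {1,2,4,5,6}; column 5 has {2,6,7}, so it must be 3.
(r7,c6): row 7 has {1,2,3,4,5,6}; column 6 has {1,2,4,5}, so it must be 7.
(r2,c6): row 2 has {2,3,5,7}; column 6 has {1,2,4,5,7}, so it must be 6.
(r2,c7): row 2 has {2,3,5,6,7}; column 7 has {2,3,4,5,6,7}, so it must be 1.
(r3,c2): row 3 has {1,2,4,6,7}; column 2 has {1,2,4,5,7}, so it must be 3.
(r3,c4): row 3 has {1,2,3,4,6,7}; column 4 has {3,4,6,7}, so it must be 5.
(r4,c5): row 4 has {2,3,4,5,6,7}; column 5 has {2,3,6,7}, so it must be 1.
(r5,c1): row 5 has {1,3,5,6,7}; column 1 has {1,2,3,5,6,7}, so it must be 4.
(r5,c4): row 5 has {1,3,4,5,6,7}; column 4 has {3,4,5,6,7}, so it must be 2.
(r1,c2): row 1 has {2,4,7}; column 2 has {1,2,3,4,5,7}, so it must be 6.
(r1,c4): row 1 has {2,4,6,7}; column 4 has {2,3,4,5,6,7}, so it must be 1.
(r1,c5): row 1 has {1,2,4,6,7}; column 5 has {1,2,3,6,7}, so it must be 5.
(r1,c6): row 1 has {1,2,4,5,6,7}; column 6 has {1,2,4,5,6,7}, so it must be 3.
(r2,c5): row 2 has {1,2,3,5,6,7}; column 5 has {1,2,3,5,6,7}, so it must be 4.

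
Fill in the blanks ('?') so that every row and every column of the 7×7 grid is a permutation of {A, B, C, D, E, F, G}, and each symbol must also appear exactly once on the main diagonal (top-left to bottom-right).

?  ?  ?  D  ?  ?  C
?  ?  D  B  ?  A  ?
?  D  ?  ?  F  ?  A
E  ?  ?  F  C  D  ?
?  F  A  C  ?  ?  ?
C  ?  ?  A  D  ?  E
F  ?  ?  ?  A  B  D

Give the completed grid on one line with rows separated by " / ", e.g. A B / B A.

Cell (r2,c1): row 2 has {A,B,D}; column 1 has {C,E,F} → G.
Cell (r2,c5): row 2 has {A,B,D,G}; column 5 has {A,C,D,F} → E.
Cell (r2,c7): row 2 has {A,B,D,E,G}; column 7 has {A,C,D,E} → F.
Cell (r3,c1): row 3 has {A,D,F}; column 1 has {C,E,F,G} → B.
Cell (r5,c1): row 5 has {A,C,F}; column 1 has {B,C,E,F,G} → D.
Cell (r6,c6): row 6 has {A,C,D,E}; column 6 has {A,B,D}; the diagonal has {D,F} → G.
Cell (r1,c1): row 1 has {C,D}; column 1 has {B,C,D,E,F,G}; the diagonal has {D,F,G} → A.
Cell (r2,c2): row 2 has {A,B,D,E,F,G}; column 2 has {D,F}; the diagonal has {A,D,F,G} → C.
Cell (r3,c3): row 3 has {A,B,D,F}; column 3 has {A,D}; the diagonal has {A,C,D,F,G} → E.
Cell (r3,c4): row 3 has {A,B,D,E,F}; column 4 has {A,B,C,D,F} → G.
Cell (r3,c6): row 3 has {A,B,D,E,F,G}; column 6 has {A,B,D,G} → C.
Cell (r5,c5): row 5 has {A,C,D,F}; column 5 has {A,C,D,E,F}; the diagonal has {A,C,D,E,F,G} → B.
Cell (r5,c6): row 5 has {A,B,C,D,F}; column 6 has {A,B,C,D,G} → E.
Cell (r5,c7): row 5 has {A,B,C,D,E,F}; column 7 has {A,C,D,E,F} → G.
Cell (r6,c2): row 6 has {A,C,D,E,G}; column 2 has {C,D,F} → B.
Cell (r6,c3): row 6 has {A,B,C,D,E,G}; column 3 has {A,D,E} → F.
Cell (r7,c4): row 7 has {A,B,D,F}; column 4 has {A,B,C,D,F,G} → E.
Cell (r1,c5): row 1 has {A,C,D}; column 5 has {A,B,C,D,E,F} → G.
Cell (r1,c6): row 1 has {A,C,D,G}; column 6 has {A,B,C,D,E,G} → F.
Cell (r4,c7): row 4 has {C,D,E,F}; column 7 has {A,C,D,E,F,G} → B.
Cell (r7,c2): row 7 has {A,B,D,E,F}; column 2 has {B,C,D,F} → G.
Cell (r7,c3): row 7 has {A,B,D,E,F,G}; column 3 has {A,D,E,F} → C.
Cell (r1,c2): row 1 has {A,C,D,F,G}; column 2 has {B,C,D,F,G} → E.
Cell (r1,c3): row 1 has {A,C,D,E,F,G}; column 3 has {A,C,D,E,F} → B.
Cell (r4,c2): row 4 has {B,C,D,E,F}; column 2 has {B,C,D,E,F,G} → A.
Cell (r4,c3): row 4 has {A,B,C,D,E,F}; column 3 has {A,B,C,D,E,F} → G.

A E B D G F C / G C D B E A F / B D E G F C A / E A G F C D B / D F A C B E G / C B F A D G E / F G C E A B D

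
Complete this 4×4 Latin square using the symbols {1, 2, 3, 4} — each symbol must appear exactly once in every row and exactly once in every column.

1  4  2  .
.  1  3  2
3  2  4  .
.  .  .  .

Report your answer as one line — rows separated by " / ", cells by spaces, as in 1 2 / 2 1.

(r1,c4) = 3
(r2,c1) = 4
(r3,c4) = 1
(r4,c1) = 2
(r4,c2) = 3
(r4,c3) = 1
(r4,c4) = 4

1 4 2 3 / 4 1 3 2 / 3 2 4 1 / 2 3 1 4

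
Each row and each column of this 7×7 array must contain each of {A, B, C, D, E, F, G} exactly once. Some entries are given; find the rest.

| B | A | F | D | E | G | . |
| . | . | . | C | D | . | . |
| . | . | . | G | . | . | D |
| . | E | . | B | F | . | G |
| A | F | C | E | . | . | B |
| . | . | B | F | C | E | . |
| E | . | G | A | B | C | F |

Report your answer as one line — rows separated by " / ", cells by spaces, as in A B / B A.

At row 1, column 7: row 1 has {A,B,D,E,F,G}; column 7 has {B,D,F,G}; that leaves C.
At row 3, column 5: row 3 has {D,G}; column 5 has {B,C,D,E,F}; that leaves A.
At row 5, column 5: row 5 has {A,B,C,E,F}; column 5 has {A,B,C,D,E,F}; that leaves G.
At row 5, column 6: row 5 has {A,B,C,E,F,G}; column 6 has {C,E,G}; that leaves D.
At row 6, column 7: row 6 has {B,C,E,F}; column 7 has {B,C,D,F,G}; that leaves A.
At row 7, column 2: row 7 has {A,B,C,E,F,G}; column 2 has {A,E,F}; that leaves D.
At row 2, column 7: row 2 has {C,D}; column 7 has {A,B,C,D,F,G}; that leaves E.
At row 3, column 3: row 3 has {A,D,G}; column 3 has {B,C,F,G}; that leaves E.
At row 4, column 6: row 4 has {B,E,F,G}; column 6 has {C,D,E,G}; that leaves A.
At row 6, column 2: row 6 has {A,B,C,E,F}; column 2 has {A,D,E,F}; that leaves G.
At row 2, column 2: row 2 has {C,D,E}; column 2 has {A,D,E,F,G}; that leaves B.
At row 2, column 3: row 2 has {B,C,D,E}; column 3 has {B,C,E,F,G}; that leaves A.
At row 2, column 6: row 2 has {A,B,C,D,E}; column 6 has {A,C,D,E,G}; that leaves F.
At row 3, column 2: row 3 has {A,D,E,G}; column 2 has {A,B,D,E,F,G}; that leaves C.
At row 3, column 6: row 3 has {A,C,D,E,G}; column 6 has {A,C,D,E,F,G}; that leaves B.
At row 4, column 3: row 4 has {A,B,E,F,G}; column 3 has {A,B,C,E,F,G}; that leaves D.
At row 6, column 1: row 6 has {A,B,C,E,F,G}; column 1 has {A,B,E}; that leaves D.
At row 2, column 1: row 2 has {A,B,C,D,E,F}; column 1 has {A,B,D,E}; that leaves G.
At row 3, column 1: row 3 has {A,B,C,D,E,G}; column 1 has {A,B,D,E,G}; that leaves F.
At row 4, column 1: row 4 has {A,B,D,E,F,G}; column 1 has {A,B,D,E,F,G}; that leaves C.

B A F D E G C / G B A C D F E / F C E G A B D / C E D B F A G / A F C E G D B / D G B F C E A / E D G A B C F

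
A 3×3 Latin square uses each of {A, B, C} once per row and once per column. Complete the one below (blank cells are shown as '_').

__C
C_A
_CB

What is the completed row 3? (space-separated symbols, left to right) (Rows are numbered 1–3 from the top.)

(r2,c2) = B
(r3,c1) = A

A C B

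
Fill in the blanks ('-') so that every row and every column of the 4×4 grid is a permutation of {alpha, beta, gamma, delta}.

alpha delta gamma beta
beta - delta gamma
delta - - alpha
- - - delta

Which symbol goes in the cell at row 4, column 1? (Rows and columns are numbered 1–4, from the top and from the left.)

gamma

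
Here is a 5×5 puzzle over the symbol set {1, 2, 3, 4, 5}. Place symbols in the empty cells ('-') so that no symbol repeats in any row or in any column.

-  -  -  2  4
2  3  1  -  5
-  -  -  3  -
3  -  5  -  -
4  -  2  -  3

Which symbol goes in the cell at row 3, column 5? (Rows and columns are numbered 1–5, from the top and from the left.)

(r1,c3) = 3
(r2,c4) = 4
(r3,c3) = 4
(r4,c4) = 1
(r4,c5) = 2
(r5,c4) = 5
(r3,c5) = 1

1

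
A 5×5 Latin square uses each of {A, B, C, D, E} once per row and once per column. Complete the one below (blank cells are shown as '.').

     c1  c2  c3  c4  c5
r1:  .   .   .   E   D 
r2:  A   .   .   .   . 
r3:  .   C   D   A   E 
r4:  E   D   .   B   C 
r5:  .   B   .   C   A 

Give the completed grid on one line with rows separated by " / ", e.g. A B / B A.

(r1,c2) = A
(r2,c2) = E
(r2,c4) = D
(r2,c5) = B
(r3,c1) = B
(r4,c3) = A
(r5,c1) = D
(r5,c3) = E
(r1,c1) = C
(r1,c3) = B
(r2,c3) = C

C A B E D / A E C D B / B C D A E / E D A B C / D B E C A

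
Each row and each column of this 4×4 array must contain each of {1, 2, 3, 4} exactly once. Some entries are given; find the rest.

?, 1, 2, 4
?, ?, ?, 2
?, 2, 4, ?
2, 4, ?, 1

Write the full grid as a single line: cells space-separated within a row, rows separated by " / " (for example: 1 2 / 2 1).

3 1 2 4 / 4 3 1 2 / 1 2 4 3 / 2 4 3 1

row 1 has {1,2,4}; column 1 has {2} — only 3 is left for (r1,c1).
row 2 has {2}; column 2 has {1,2,4} — only 3 is left for (r2,c2).
row 2 has {2,3}; column 3 has {2,4} — only 1 is left for (r2,c3).
row 3 has {2,4}; column 1 has {2,3} — only 1 is left for (r3,c1).
row 3 has {1,2,4}; column 4 has {1,2,4} — only 3 is left for (r3,c4).
row 4 has {1,2,4}; column 3 has {1,2,4} — only 3 is left for (r4,c3).
row 2 has {1,2,3}; column 1 has {1,2,3} — only 4 is left for (r2,c1).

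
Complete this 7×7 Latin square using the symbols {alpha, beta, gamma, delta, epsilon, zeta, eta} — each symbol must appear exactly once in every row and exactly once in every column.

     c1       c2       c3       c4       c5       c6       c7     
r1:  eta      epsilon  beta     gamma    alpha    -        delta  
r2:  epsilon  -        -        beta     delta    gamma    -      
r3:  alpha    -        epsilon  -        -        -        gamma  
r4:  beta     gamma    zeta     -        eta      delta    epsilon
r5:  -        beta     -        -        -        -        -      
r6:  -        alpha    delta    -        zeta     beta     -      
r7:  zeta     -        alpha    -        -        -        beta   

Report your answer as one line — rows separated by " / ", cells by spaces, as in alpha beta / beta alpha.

eta epsilon beta gamma alpha zeta delta / epsilon zeta eta beta delta gamma alpha / alpha delta epsilon zeta beta eta gamma / beta gamma zeta alpha eta delta epsilon / delta beta gamma eta epsilon alpha zeta / gamma alpha delta epsilon zeta beta eta / zeta eta alpha delta gamma epsilon beta

At row 1, column 6: row 1 has {alpha,beta,gamma,delta,epsilon,eta}; column 6 has {beta,gamma,delta}; that leaves zeta.
At row 2, column 3: row 2 has {beta,gamma,delta,epsilon}; column 3 has {alpha,beta,delta,epsilon,zeta}; that leaves eta.
At row 3, column 5: row 3 has {alpha,gamma,epsilon}; column 5 has {alpha,delta,zeta,eta}; that leaves beta.
At row 3, column 6: row 3 has {alpha,beta,gamma,epsilon}; column 6 has {beta,gamma,delta,zeta}; that leaves eta.
At row 4, column 4: row 4 has {beta,gamma,delta,epsilon,zeta,eta}; column 4 has {beta,gamma}; that leaves alpha.
At row 5, column 3: row 5 has {beta}; column 3 has {alpha,beta,delta,epsilon,zeta,eta}; that leaves gamma.
At row 5, column 5: row 5 has {beta,gamma}; column 5 has {alpha,beta,delta,zeta,eta}; that leaves epsilon.
At row 5, column 6: row 5 has {beta,gamma,epsilon}; column 6 has {beta,gamma,delta,zeta,eta}; that leaves alpha.
At row 6, column 1: row 6 has {alpha,beta,delta,zeta}; column 1 has {alpha,beta,epsilon,zeta,eta}; that leaves gamma.
At row 6, column 7: row 6 has {alpha,beta,gamma,delta,zeta}; column 7 has {beta,gamma,delta,epsilon}; that leaves eta.
At row 7, column 5: row 7 has {alpha,beta,zeta}; column 5 has {alpha,beta,delta,epsilon,zeta,eta}; that leaves gamma.
At row 7, column 6: row 7 has {alpha,beta,gamma,zeta}; column 6 has {alpha,beta,gamma,delta,zeta,eta}; that leaves epsilon.
At row 2, column 2: row 2 has {beta,gamma,delta,epsilon,eta}; column 2 has {alpha,beta,gamma,epsilon}; that leaves zeta.
At row 2, column 7: row 2 has {beta,gamma,delta,epsilon,zeta,eta}; column 7 has {beta,gamma,delta,epsilon,eta}; that leaves alpha.
At row 3, column 2: row 3 has {alpha,beta,gamma,epsilon,eta}; column 2 has {alpha,beta,gamma,epsilon,zeta}; that leaves delta.
At row 3, column 4: row 3 has {alpha,beta,gamma,delta,epsilon,eta}; column 4 has {alpha,beta,gamma}; that leaves zeta.
At row 5, column 1: row 5 has {alpha,beta,gamma,epsilon}; column 1 has {alpha,beta,gamma,epsilon,zeta,eta}; that leaves delta.
At row 5, column 4: row 5 has {alpha,beta,gamma,delta,epsilon}; column 4 has {alpha,beta,gamma,zeta}; that leaves eta.
At row 5, column 7: row 5 has {alpha,beta,gamma,delta,epsilon,eta}; column 7 has {alpha,beta,gamma,delta,epsilon,eta}; that leaves zeta.
At row 6, column 4: row 6 has {alpha,beta,gamma,delta,zeta,eta}; column 4 has {alpha,beta,gamma,zeta,eta}; that leaves epsilon.
At row 7, column 2: row 7 has {alpha,beta,gamma,epsilon,zeta}; column 2 has {alpha,beta,gamma,delta,epsilon,zeta}; that leaves eta.
At row 7, column 4: row 7 has {alpha,beta,gamma,epsilon,zeta,eta}; column 4 has {alpha,beta,gamma,epsilon,zeta,eta}; that leaves delta.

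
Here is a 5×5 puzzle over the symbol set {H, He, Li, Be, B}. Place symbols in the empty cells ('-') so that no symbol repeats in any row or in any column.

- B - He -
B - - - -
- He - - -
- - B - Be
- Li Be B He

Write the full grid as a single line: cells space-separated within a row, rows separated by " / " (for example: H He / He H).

(r4,c2) = H
(r4,c4) = Li
(r5,c1) = H
(r2,c2) = Be
(r2,c4) = H
(r2,c5) = Li
(r3,c4) = Be
(r4,c1) = He
(r1,c5) = H
(r2,c3) = He
(r3,c1) = Li
(r3,c3) = H
(r3,c5) = B
(r1,c1) = Be
(r1,c3) = Li

Be B Li He H / B Be He H Li / Li He H Be B / He H B Li Be / H Li Be B He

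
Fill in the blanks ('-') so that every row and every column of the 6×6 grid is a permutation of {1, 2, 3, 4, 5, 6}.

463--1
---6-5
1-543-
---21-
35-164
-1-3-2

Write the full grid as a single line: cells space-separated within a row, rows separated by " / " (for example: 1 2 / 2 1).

4 6 3 5 2 1 / 2 3 1 6 4 5 / 1 2 5 4 3 6 / 5 4 6 2 1 3 / 3 5 2 1 6 4 / 6 1 4 3 5 2

row 1 has {1,3,4,6}; column 4 has {1,2,3,4,6} — only 5 is left for (r1,c4).
row 1 has {1,3,4,5,6}; column 5 has {1,3,6} — only 2 is left for (r1,c5).
row 2 has {5,6}; column 1 has {1,3,4} — only 2 is left for (r2,c1).
row 2 has {2,5,6}; column 5 has {1,2,3,6} — only 4 is left for (r2,c5).
row 3 has {1,3,4,5}; column 2 has {1,5,6} — only 2 is left for (r3,c2).
row 3 has {1,2,3,4,5}; column 6 has {1,2,4,5} — only 6 is left for (r3,c6).
row 4 has {1,2}; column 6 has {1,2,4,5,6} — only 3 is left for (r4,c6).
row 5 has {1,3,4,5,6}; column 3 has {3,5} — only 2 is left for (r5,c3).
row 6 has {1,2,3}; column 5 has {1,2,3,4,6} — only 5 is left for (r6,c5).
row 2 has {2,4,5,6}; column 2 has {1,2,5,6} — only 3 is left for (r2,c2).
row 2 has {2,3,4,5,6}; column 3 has {2,3,5} — only 1 is left for (r2,c3).
row 4 has {1,2,3}; column 2 has {1,2,3,5,6} — only 4 is left for (r4,c2).
row 4 has {1,2,3,4}; column 3 has {1,2,3,5} — only 6 is left for (r4,c3).
row 6 has {1,2,3,5}; column 1 has {1,2,3,4} — only 6 is left for (r6,c1).
row 6 has {1,2,3,5,6}; column 3 has {1,2,3,5,6} — only 4 is left for (r6,c3).
row 4 has {1,2,3,4,6}; column 1 has {1,2,3,4,6} — only 5 is left for (r4,c1).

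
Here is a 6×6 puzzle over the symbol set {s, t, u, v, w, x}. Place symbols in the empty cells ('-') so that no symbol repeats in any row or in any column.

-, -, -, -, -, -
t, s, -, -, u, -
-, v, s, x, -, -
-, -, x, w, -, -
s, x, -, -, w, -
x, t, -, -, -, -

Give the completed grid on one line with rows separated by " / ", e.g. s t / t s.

(r2,c4): row 2 has {s,t,u}; column 4 has {w,x}, so it must be v.
(r3,c5): row 3 has {s,v,x}; column 5 has {u,w}, so it must be t.
(r4,c2): row 4 has {w,x}; column 2 has {s,t,v,x}, so it must be u.
(r1,c2): row 1 is empty so far; column 2 has {s,t,u,v,x}, so it must be w.
(r2,c3): row 2 has {s,t,u,v}; column 3 has {s,x}, so it must be w.
(r2,c6): row 2 has {s,t,u,v,w}; column 6 is empty so far, so it must be x.
(r4,c1): row 4 has {u,w,x}; column 1 has {s,t,x}, so it must be v.
(r4,c5): row 4 has {u,v,w,x}; column 5 has {t,u,w}, so it must be s.
(r4,c6): row 4 has {s,u,v,w,x}; column 6 has {x}, so it must be t.
(r6,c5): row 6 has {t,x}; column 5 has {s,t,u,w}, so it must be v.
(r1,c1): row 1 has {w}; column 1 has {s,t,v,x}, so it must be u.
(r1,c5): row 1 has {u,w}; column 5 has {s,t,u,v,w}, so it must be x.
(r3,c1): row 3 has {s,t,v,x}; column 1 has {s,t,u,v,x}, so it must be w.
(r3,c6): row 3 has {s,t,v,w,x}; column 6 has {t,x}, so it must be u.
(r5,c6): row 5 has {s,w,x}; column 6 has {t,u,x}, so it must be v.
(r6,c3): row 6 has {t,v,x}; column 3 has {s,w,x}, so it must be u.
(r6,c4): row 6 has {t,u,v,x}; column 4 has {v,w,x}, so it must be s.
(r6,c6): row 6 has {s,t,u,v,x}; column 6 has {t,u,v,x}, so it must be w.
(r1,c4): row 1 has {u,w,x}; column 4 has {s,v,w,x}, so it must be t.
(r1,c6): row 1 has {t,u,w,x}; column 6 has {t,u,v,w,x}, so it must be s.
(r5,c3): row 5 has {s,v,w,x}; column 3 has {s,u,w,x}, so it must be t.
(r5,c4): row 5 has {s,t,v,w,x}; column 4 has {s,t,v,w,x}, so it must be u.
(r1,c3): row 1 has {s,t,u,w,x}; column 3 has {s,t,u,w,x}, so it must be v.

u w v t x s / t s w v u x / w v s x t u / v u x w s t / s x t u w v / x t u s v w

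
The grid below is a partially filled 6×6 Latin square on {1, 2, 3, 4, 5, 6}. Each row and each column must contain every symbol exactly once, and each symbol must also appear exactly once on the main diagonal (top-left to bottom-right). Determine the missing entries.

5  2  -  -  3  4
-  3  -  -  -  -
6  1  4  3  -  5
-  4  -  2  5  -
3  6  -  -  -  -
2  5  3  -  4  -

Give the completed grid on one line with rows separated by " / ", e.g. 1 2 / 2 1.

5 2 1 6 3 4 / 4 3 2 5 6 1 / 6 1 4 3 2 5 / 1 4 6 2 5 3 / 3 6 5 4 1 2 / 2 5 3 1 4 6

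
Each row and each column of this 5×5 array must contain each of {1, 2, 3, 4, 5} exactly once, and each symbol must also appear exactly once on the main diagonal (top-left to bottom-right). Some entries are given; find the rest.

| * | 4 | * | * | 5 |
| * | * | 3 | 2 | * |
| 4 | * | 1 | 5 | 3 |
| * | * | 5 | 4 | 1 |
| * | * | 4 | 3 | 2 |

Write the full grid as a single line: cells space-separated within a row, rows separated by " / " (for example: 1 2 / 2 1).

3 4 2 1 5 / 1 5 3 2 4 / 4 2 1 5 3 / 2 3 5 4 1 / 5 1 4 3 2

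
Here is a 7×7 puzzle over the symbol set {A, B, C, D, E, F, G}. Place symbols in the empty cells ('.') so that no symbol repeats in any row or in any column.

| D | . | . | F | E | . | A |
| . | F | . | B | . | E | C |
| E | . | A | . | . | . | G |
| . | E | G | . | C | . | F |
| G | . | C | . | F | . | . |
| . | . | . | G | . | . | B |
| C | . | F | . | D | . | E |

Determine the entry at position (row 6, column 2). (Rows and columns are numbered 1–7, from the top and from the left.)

At row 1, column 3: row 1 has {A,D,E,F}; column 3 has {A,C,F,G}; that leaves B.
At row 2, column 1: row 2 has {B,C,E,F}; column 1 has {C,D,E,G}; that leaves A.
At row 2, column 3: row 2 has {A,B,C,E,F}; column 3 has {A,B,C,F,G}; that leaves D.
At row 2, column 5: row 2 has {A,B,C,D,E,F}; column 5 has {C,D,E,F}; that leaves G.
At row 3, column 5: row 3 has {A,E,G}; column 5 has {C,D,E,F,G}; that leaves B.
At row 4, column 1: row 4 has {C,E,F,G}; column 1 has {A,C,D,E,G}; that leaves B.
At row 5, column 7: row 5 has {C,F,G}; column 7 has {A,B,C,E,F,G}; that leaves D.
At row 6, column 1: row 6 has {B,G}; column 1 has {A,B,C,D,E,G}; that leaves F.
At row 6, column 3: row 6 has {B,F,G}; column 3 has {A,B,C,D,F,G}; that leaves E.
At row 6, column 5: row 6 has {B,E,F,G}; column 5 has {B,C,D,E,F,G}; that leaves A.
At row 7, column 4: row 7 has {C,D,E,F}; column 4 has {B,F,G}; that leaves A.
At row 4, column 4: row 4 has {B,C,E,F,G}; column 4 has {A,B,F,G}; that leaves D.
At row 4, column 6: row 4 has {B,C,D,E,F,G}; column 6 has {E}; that leaves A.
At row 5, column 4: row 5 has {C,D,F,G}; column 4 has {A,B,D,F,G}; that leaves E.
At row 5, column 6: row 5 has {C,D,E,F,G}; column 6 has {A,E}; that leaves B.
At row 7, column 6: row 7 has {A,C,D,E,F}; column 6 has {A,B,E}; that leaves G.
At row 1, column 6: row 1 has {A,B,D,E,F}; column 6 has {A,B,E,G}; that leaves C.
At row 3, column 4: row 3 has {A,B,E,G}; column 4 has {A,B,D,E,F,G}; that leaves C.
At row 5, column 2: row 5 has {B,C,D,E,F,G}; column 2 has {E,F}; that leaves A.
At row 6, column 6: row 6 has {A,B,E,F,G}; column 6 has {A,B,C,E,G}; that leaves D.
At row 7, column 2: row 7 has {A,C,D,E,F,G}; column 2 has {A,E,F}; that leaves B.
At row 1, column 2: row 1 has {A,B,C,D,E,F}; column 2 has {A,B,E,F}; that leaves G.
At row 3, column 2: row 3 has {A,B,C,E,G}; column 2 has {A,B,E,F,G}; that leaves D.
At row 3, column 6: row 3 has {A,B,C,D,E,G}; column 6 has {A,B,C,D,E,G}; that leaves F.
At row 6, column 2: row 6 has {A,B,D,E,F,G}; column 2 has {A,B,D,E,F,G}; that leaves C.

C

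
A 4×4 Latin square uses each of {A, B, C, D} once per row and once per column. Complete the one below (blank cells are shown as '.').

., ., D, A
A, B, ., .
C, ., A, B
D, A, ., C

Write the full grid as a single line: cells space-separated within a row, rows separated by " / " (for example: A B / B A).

B C D A / A B C D / C D A B / D A B C

At row 1, column 1: row 1 has {A,D}; column 1 has {A,C,D}; that leaves B.
At row 1, column 2: row 1 has {A,B,D}; column 2 has {A,B}; that leaves C.
At row 2, column 3: row 2 has {A,B}; column 3 has {A,D}; that leaves C.
At row 2, column 4: row 2 has {A,B,C}; column 4 has {A,B,C}; that leaves D.
At row 3, column 2: row 3 has {A,B,C}; column 2 has {A,B,C}; that leaves D.
At row 4, column 3: row 4 has {A,C,D}; column 3 has {A,C,D}; that leaves B.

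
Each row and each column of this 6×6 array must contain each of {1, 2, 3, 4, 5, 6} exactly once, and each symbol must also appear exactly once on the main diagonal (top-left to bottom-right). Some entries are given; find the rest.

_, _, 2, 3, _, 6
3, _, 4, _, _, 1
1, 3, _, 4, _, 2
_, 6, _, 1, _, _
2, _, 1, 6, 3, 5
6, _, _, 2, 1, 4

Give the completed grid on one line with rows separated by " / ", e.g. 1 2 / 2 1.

5 1 2 3 4 6 / 3 2 4 5 6 1 / 1 3 6 4 5 2 / 4 6 5 1 2 3 / 2 4 1 6 3 5 / 6 5 3 2 1 4

At row 1, column 1: row 1 has {2,3,6}; column 1 has {1,2,3,6}; the diagonal has {1,3,4}; that leaves 5.
At row 1, column 5: row 1 has {2,3,5,6}; column 5 has {1,3}; that leaves 4.
At row 2, column 2: row 2 has {1,3,4}; column 2 has {3,6}; the diagonal has {1,3,4,5}; that leaves 2.
At row 2, column 4: row 2 has {1,2,3,4}; column 4 has {1,2,3,4,6}; that leaves 5.
At row 2, column 5: row 2 has {1,2,3,4,5}; column 5 has {1,3,4}; that leaves 6.
At row 3, column 3: row 3 has {1,2,3,4}; column 3 has {1,2,4}; the diagonal has {1,2,3,4,5}; that leaves 6.
At row 3, column 5: row 3 has {1,2,3,4,6}; column 5 has {1,3,4,6}; that leaves 5.
At row 4, column 1: row 4 has {1,6}; column 1 has {1,2,3,5,6}; that leaves 4.
At row 4, column 5: row 4 has {1,4,6}; column 5 has {1,3,4,5,6}; that leaves 2.
At row 4, column 6: row 4 has {1,2,4,6}; column 6 has {1,2,4,5,6}; that leaves 3.
At row 5, column 2: row 5 has {1,2,3,5,6}; column 2 has {2,3,6}; that leaves 4.
At row 6, column 2: row 6 has {1,2,4,6}; column 2 has {2,3,4,6}; that leaves 5.
At row 6, column 3: row 6 has {1,2,4,5,6}; column 3 has {1,2,4,6}; that leaves 3.
At row 1, column 2: row 1 has {2,3,4,5,6}; column 2 has {2,3,4,5,6}; that leaves 1.
At row 4, column 3: row 4 has {1,2,3,4,6}; column 3 has {1,2,3,4,6}; that leaves 5.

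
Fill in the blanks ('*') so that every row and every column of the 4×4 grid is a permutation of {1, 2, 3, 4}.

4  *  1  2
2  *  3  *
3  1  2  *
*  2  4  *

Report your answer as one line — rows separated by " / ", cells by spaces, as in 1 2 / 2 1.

4 3 1 2 / 2 4 3 1 / 3 1 2 4 / 1 2 4 3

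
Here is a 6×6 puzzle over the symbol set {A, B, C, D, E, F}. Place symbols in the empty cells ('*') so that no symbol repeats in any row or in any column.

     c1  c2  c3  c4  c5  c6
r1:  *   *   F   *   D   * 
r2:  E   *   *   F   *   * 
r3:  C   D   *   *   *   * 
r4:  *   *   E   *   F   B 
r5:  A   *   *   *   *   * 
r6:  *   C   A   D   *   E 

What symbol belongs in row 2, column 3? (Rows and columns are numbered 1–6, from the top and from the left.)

D

(r1,c1) = B
(r3,c3) = B
(r4,c1) = D
(r4,c2) = A
(r4,c4) = C
(r6,c1) = F
(r6,c5) = B
(r1,c2) = E
(r1,c4) = A
(r1,c6) = C
(r2,c2) = B
(r3,c4) = E
(r3,c5) = A
(r3,c6) = F
(r5,c2) = F
(r5,c4) = B
(r5,c6) = D
(r2,c5) = C
(r2,c6) = A
(r5,c3) = C
(r5,c5) = E
(r2,c3) = D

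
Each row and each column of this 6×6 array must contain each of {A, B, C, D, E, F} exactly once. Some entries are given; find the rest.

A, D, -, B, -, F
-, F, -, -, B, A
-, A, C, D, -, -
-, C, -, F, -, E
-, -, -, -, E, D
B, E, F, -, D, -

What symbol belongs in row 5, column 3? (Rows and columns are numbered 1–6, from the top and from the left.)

At row 1, column 3: row 1 has {A,B,D,F}; column 3 has {C,F}; that leaves E.
At row 1, column 5: row 1 has {A,B,D,E,F}; column 5 has {B,D,E}; that leaves C.
At row 2, column 3: row 2 has {A,B,F}; column 3 has {C,E,F}; that leaves D.
At row 3, column 5: row 3 has {A,C,D}; column 5 has {B,C,D,E}; that leaves F.
At row 3, column 6: row 3 has {A,C,D,F}; column 6 has {A,D,E,F}; that leaves B.
At row 4, column 1: row 4 has {C,E,F}; column 1 has {A,B}; that leaves D.
At row 4, column 5: row 4 has {C,D,E,F}; column 5 has {B,C,D,E,F}; that leaves A.
At row 5, column 2: row 5 has {D,E}; column 2 has {A,C,D,E,F}; that leaves B.
At row 5, column 3: row 5 has {B,D,E}; column 3 has {C,D,E,F}; that leaves A.

A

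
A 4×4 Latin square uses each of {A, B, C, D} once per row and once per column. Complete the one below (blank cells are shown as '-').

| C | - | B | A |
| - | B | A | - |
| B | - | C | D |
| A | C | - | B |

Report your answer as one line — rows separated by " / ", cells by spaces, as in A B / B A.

C D B A / D B A C / B A C D / A C D B

(r1,c2): row 1 has {A,B,C}; column 2 has {B,C}, so it must be D.
(r2,c1): row 2 has {A,B}; column 1 has {A,B,C}, so it must be D.
(r2,c4): row 2 has {A,B,D}; column 4 has {A,B,D}, so it must be C.
(r3,c2): row 3 has {B,C,D}; column 2 has {B,C,D}, so it must be A.
(r4,c3): row 4 has {A,B,C}; column 3 has {A,B,C}, so it must be D.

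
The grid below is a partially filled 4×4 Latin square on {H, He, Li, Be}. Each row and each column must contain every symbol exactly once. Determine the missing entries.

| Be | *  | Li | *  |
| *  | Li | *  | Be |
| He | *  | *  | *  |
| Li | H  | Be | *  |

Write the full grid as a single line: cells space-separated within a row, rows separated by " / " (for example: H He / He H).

(r1,c2) = He
(r1,c4) = H
(r2,c1) = H
(r2,c3) = He
(r3,c2) = Be
(r3,c3) = H
(r3,c4) = Li
(r4,c4) = He

Be He Li H / H Li He Be / He Be H Li / Li H Be He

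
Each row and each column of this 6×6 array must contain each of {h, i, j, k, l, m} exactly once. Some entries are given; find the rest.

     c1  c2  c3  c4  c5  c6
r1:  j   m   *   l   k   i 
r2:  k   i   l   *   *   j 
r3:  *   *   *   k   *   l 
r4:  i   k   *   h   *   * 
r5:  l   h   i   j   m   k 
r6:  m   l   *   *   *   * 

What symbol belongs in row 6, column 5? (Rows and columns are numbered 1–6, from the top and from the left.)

j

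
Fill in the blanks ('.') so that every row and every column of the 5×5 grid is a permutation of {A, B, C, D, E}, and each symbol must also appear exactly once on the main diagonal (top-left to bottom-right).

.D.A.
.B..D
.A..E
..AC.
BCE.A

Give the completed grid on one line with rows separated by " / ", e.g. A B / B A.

E D B A C / A B C E D / C A D B E / D E A C B / B C E D A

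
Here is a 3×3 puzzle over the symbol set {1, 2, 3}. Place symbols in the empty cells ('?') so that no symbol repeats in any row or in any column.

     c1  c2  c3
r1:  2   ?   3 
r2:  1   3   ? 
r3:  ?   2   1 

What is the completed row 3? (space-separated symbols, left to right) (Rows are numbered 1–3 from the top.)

3 2 1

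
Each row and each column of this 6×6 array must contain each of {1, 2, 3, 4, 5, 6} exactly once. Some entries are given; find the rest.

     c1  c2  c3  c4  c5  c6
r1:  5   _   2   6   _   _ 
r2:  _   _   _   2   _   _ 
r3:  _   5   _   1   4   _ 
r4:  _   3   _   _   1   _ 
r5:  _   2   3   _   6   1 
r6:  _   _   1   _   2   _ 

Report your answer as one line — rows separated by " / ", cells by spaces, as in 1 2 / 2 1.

5 1 2 6 3 4 / 1 6 4 2 5 3 / 3 5 6 1 4 2 / 2 3 5 4 1 6 / 4 2 3 5 6 1 / 6 4 1 3 2 5

(r1,c5): row 1 has {2,5,6}; column 5 has {1,2,4,6}, so it must be 3.
(r1,c6): row 1 has {2,3,5,6}; column 6 has {1}, so it must be 4.
(r2,c5): row 2 has {2}; column 5 has {1,2,3,4,6}, so it must be 5.
(r3,c3): row 3 has {1,4,5}; column 3 has {1,2,3}, so it must be 6.
(r5,c1): row 5 has {1,2,3,6}; column 1 has {5}, so it must be 4.
(r5,c4): row 5 has {1,2,3,4,6}; column 4 has {1,2,6}, so it must be 5.
(r1,c2): row 1 has {2,3,4,5,6}; column 2 has {2,3,5}, so it must be 1.
(r2,c3): row 2 has {2,5}; column 3 has {1,2,3,6}, so it must be 4.
(r4,c3): row 4 has {1,3}; column 3 has {1,2,3,4,6}, so it must be 5.
(r4,c4): row 4 has {1,3,5}; column 4 has {1,2,5,6}, so it must be 4.
(r6,c4): row 6 has {1,2}; column 4 has {1,2,4,5,6}, so it must be 3.
(r2,c2): row 2 has {2,4,5}; column 2 has {1,2,3,5}, so it must be 6.
(r2,c6): row 2 has {2,4,5,6}; column 6 has {1,4}, so it must be 3.
(r3,c6): row 3 has {1,4,5,6}; column 6 has {1,3,4}, so it must be 2.
(r4,c6): row 4 has {1,3,4,5}; column 6 has {1,2,3,4}, so it must be 6.
(r6,c1): row 6 has {1,2,3}; column 1 has {4,5}, so it must be 6.
(r6,c2): row 6 has {1,2,3,6}; column 2 has {1,2,3,5,6}, so it must be 4.
(r6,c6): row 6 has {1,2,3,4,6}; column 6 has {1,2,3,4,6}, so it must be 5.
(r2,c1): row 2 has {2,3,4,5,6}; column 1 has {4,5,6}, so it must be 1.
(r3,c1): row 3 has {1,2,4,5,6}; column 1 has {1,4,5,6}, so it must be 3.
(r4,c1): row 4 has {1,3,4,5,6}; column 1 has {1,3,4,5,6}, so it must be 2.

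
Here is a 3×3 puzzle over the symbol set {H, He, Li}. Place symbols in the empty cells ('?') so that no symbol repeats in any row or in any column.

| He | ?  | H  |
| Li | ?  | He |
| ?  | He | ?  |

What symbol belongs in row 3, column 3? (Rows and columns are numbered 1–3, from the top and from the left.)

(r1,c2): row 1 has {H,He}; column 2 has {He}, so it must be Li.
(r2,c2): row 2 has {He,Li}; column 2 has {He,Li}, so it must be H.
(r3,c1): row 3 has {He}; column 1 has {He,Li}, so it must be H.
(r3,c3): row 3 has {H,He}; column 3 has {H,He}, so it must be Li.

Li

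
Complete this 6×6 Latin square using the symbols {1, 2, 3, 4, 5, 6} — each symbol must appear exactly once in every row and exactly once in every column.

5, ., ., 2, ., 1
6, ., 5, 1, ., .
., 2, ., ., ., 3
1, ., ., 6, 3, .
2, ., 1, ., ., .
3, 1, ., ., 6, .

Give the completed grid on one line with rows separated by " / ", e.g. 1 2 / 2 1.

(r1,c5) = 4
(r2,c5) = 2
(r2,c6) = 4
(r3,c1) = 4
(r3,c3) = 6
(r3,c4) = 5
(r3,c5) = 1
(r5,c5) = 5
(r5,c6) = 6
(r6,c4) = 4
(r1,c3) = 3
(r2,c2) = 3
(r5,c2) = 4
(r5,c4) = 3
(r6,c3) = 2
(r6,c6) = 5
(r1,c2) = 6
(r4,c2) = 5
(r4,c3) = 4
(r4,c6) = 2

5 6 3 2 4 1 / 6 3 5 1 2 4 / 4 2 6 5 1 3 / 1 5 4 6 3 2 / 2 4 1 3 5 6 / 3 1 2 4 6 5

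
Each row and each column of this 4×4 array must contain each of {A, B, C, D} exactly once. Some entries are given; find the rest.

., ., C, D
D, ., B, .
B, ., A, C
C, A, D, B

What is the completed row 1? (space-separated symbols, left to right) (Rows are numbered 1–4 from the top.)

A B C D

(r1,c1): row 1 has {C,D}; column 1 has {B,C,D}, so it must be A.
(r1,c2): row 1 has {A,C,D}; column 2 has {A}, so it must be B.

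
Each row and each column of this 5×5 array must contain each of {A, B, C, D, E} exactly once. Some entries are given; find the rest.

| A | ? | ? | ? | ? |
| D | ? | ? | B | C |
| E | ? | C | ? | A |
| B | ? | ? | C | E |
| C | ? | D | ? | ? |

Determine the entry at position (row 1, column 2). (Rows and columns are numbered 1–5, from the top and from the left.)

(r3,c4) = D
(r4,c3) = A
(r5,c5) = B
(r1,c4) = E
(r1,c5) = D
(r2,c3) = E
(r3,c2) = B
(r4,c2) = D
(r5,c4) = A
(r1,c2) = C

C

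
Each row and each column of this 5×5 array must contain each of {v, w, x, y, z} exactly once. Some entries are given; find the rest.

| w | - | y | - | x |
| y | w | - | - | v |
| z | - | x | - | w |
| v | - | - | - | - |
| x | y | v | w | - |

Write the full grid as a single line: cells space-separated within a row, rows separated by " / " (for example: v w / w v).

w z y v x / y w z x v / z v x y w / v x w z y / x y v w z

Cell (r2,c3): row 2 has {v,w,y}; column 3 has {v,x,y} → z.
Cell (r2,c4): row 2 has {v,w,y,z}; column 4 has {w} → x.
Cell (r3,c2): row 3 has {w,x,z}; column 2 has {w,y} → v.
Cell (r3,c4): row 3 has {v,w,x,z}; column 4 has {w,x} → y.
Cell (r4,c3): row 4 has {v}; column 3 has {v,x,y,z} → w.
Cell (r4,c4): row 4 has {v,w}; column 4 has {w,x,y} → z.
Cell (r4,c5): row 4 has {v,w,z}; column 5 has {v,w,x} → y.
Cell (r5,c5): row 5 has {v,w,x,y}; column 5 has {v,w,x,y} → z.
Cell (r1,c2): row 1 has {w,x,y}; column 2 has {v,w,y} → z.
Cell (r1,c4): row 1 has {w,x,y,z}; column 4 has {w,x,y,z} → v.
Cell (r4,c2): row 4 has {v,w,y,z}; column 2 has {v,w,y,z} → x.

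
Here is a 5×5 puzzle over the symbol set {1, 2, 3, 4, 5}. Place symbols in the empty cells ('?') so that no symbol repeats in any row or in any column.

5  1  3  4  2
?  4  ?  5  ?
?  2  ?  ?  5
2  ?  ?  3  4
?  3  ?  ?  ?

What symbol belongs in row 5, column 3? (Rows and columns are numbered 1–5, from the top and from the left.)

(r3,c4) = 1
(r4,c2) = 5
(r4,c3) = 1
(r5,c4) = 2
(r5,c5) = 1
(r2,c3) = 2
(r2,c5) = 3
(r3,c3) = 4
(r5,c1) = 4
(r5,c3) = 5

5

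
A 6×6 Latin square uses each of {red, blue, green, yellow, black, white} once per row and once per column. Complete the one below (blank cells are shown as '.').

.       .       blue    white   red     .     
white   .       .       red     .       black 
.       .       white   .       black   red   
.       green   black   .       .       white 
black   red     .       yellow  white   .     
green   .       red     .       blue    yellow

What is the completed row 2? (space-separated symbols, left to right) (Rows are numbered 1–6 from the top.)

white blue yellow red green black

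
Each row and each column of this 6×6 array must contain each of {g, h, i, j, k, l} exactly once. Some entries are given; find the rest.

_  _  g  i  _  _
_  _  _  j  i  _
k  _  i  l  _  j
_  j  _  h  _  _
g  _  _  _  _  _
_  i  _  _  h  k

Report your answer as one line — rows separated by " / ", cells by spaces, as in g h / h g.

row 3 has {i,j,k,l}; column 5 has {h,i} — only g is left for (r3,c5).
row 5 has {g}; column 4 has {h,i,j,l} — only k is left for (r5,c4).
row 6 has {h,i,k}; column 4 has {h,i,j,k,l} — only g is left for (r6,c4).
row 3 has {g,i,j,k,l}; column 2 has {i,j} — only h is left for (r3,c2).
row 5 has {g,k}; column 2 has {h,i,j} — only l is left for (r5,c2).
row 5 has {g,k,l}; column 5 has {g,h,i} — only j is left for (r5,c5).
row 1 has {g,i}; column 2 has {h,i,j,l} — only k is left for (r1,c2).
row 1 has {g,i,k}; column 5 has {g,h,i,j} — only l is left for (r1,c5).
row 1 has {g,i,k,l}; column 6 has {j,k} — only h is left for (r1,c6).
row 2 has {i,j}; column 2 has {h,i,j,k,l} — only g is left for (r2,c2).
row 2 has {g,i,j}; column 6 has {h,j,k} — only l is left for (r2,c6).
row 4 has {h,j}; column 5 has {g,h,i,j,l} — only k is left for (r4,c5).
row 5 has {g,j,k,l}; column 3 has {g,i} — only h is left for (r5,c3).
row 5 has {g,h,j,k,l}; column 6 has {h,j,k,l} — only i is left for (r5,c6).
row 1 has {g,h,i,k,l}; column 1 has {g,k} — only j is left for (r1,c1).
row 2 has {g,i,j,l}; column 1 has {g,j,k} — only h is left for (r2,c1).
row 2 has {g,h,i,j,l}; column 3 has {g,h,i} — only k is left for (r2,c3).
row 4 has {h,j,k}; column 3 has {g,h,i,k} — only l is left for (r4,c3).
row 4 has {h,j,k,l}; column 6 has {h,i,j,k,l} — only g is left for (r4,c6).
row 6 has {g,h,i,k}; column 1 has {g,h,j,k} — only l is left for (r6,c1).
row 6 has {g,h,i,k,l}; column 3 has {g,h,i,k,l} — only j is left for (r6,c3).
row 4 has {g,h,j,k,l}; column 1 has {g,h,j,k,l} — only i is left for (r4,c1).

j k g i l h / h g k j i l / k h i l g j / i j l h k g / g l h k j i / l i j g h k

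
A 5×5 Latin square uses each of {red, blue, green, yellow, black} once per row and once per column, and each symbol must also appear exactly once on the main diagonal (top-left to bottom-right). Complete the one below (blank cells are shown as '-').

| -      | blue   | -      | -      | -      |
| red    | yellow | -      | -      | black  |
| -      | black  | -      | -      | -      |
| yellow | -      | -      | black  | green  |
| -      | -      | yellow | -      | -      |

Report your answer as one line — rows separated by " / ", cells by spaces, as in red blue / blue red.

green blue black yellow red / red yellow green blue black / blue black red green yellow / yellow red blue black green / black green yellow red blue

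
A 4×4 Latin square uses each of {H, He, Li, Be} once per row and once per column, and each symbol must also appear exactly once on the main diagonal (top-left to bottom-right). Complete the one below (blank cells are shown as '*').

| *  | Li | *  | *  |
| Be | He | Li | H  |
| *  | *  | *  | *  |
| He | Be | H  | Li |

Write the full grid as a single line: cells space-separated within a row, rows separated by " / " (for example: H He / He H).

H Li He Be / Be He Li H / Li H Be He / He Be H Li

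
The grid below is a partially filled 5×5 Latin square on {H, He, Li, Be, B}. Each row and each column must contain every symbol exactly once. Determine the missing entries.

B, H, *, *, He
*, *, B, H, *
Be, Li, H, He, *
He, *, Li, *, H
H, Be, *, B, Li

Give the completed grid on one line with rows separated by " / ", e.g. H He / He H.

B H Be Li He / Li He B H Be / Be Li H He B / He B Li Be H / H Be He B Li

At row 1, column 3: row 1 has {H,He,B}; column 3 has {H,Li,B}; that leaves Be.
At row 1, column 4: row 1 has {H,He,Be,B}; column 4 has {H,He,B}; that leaves Li.
At row 2, column 1: row 2 has {H,B}; column 1 has {H,He,Be,B}; that leaves Li.
At row 2, column 2: row 2 has {H,Li,B}; column 2 has {H,Li,Be}; that leaves He.
At row 2, column 5: row 2 has {H,He,Li,B}; column 5 has {H,He,Li}; that leaves Be.
At row 3, column 5: row 3 has {H,He,Li,Be}; column 5 has {H,He,Li,Be}; that leaves B.
At row 4, column 2: row 4 has {H,He,Li}; column 2 has {H,He,Li,Be}; that leaves B.
At row 4, column 4: row 4 has {H,He,Li,B}; column 4 has {H,He,Li,B}; that leaves Be.
At row 5, column 3: row 5 has {H,Li,Be,B}; column 3 has {H,Li,Be,B}; that leaves He.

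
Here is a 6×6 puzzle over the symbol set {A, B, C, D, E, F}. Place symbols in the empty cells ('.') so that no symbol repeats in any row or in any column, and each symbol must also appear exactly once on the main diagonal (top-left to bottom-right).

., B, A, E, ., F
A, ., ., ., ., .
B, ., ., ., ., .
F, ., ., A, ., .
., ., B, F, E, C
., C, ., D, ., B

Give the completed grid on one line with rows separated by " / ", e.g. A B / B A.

C B A E D F / A F E B C D / B E D C F A / F D C A B E / D A B F E C / E C F D A B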